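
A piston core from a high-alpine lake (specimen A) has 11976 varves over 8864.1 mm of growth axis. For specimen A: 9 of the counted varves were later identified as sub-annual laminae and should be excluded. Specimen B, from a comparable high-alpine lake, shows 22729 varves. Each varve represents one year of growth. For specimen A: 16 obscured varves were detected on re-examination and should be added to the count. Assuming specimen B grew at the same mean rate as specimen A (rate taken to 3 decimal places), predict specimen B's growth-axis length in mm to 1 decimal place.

16819.5 mm

Specimen A: adjusted count: 11976 − 9 + 16 = 11983 varves.
A: Extension rate ≈ 8864.1 / 11983 = 0.740 mm per year.
B's length ≈ 0.740 × 22729 = 16819.5 mm.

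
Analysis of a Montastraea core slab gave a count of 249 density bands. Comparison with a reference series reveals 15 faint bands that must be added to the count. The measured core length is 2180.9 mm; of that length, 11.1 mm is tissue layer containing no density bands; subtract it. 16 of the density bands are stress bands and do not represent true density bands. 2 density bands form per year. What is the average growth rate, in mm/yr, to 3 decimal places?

17.498 mm/yr

After corrections the count is 249 − 16 + 15 = 248 density bands.
248 density bands at 2 per year is 248 / 2 = 124 years.
Net length = 2180.9 − 11.1 = 2169.8 mm.
Extension rate ≈ 2169.8 / 124 = 17.498 mm/yr.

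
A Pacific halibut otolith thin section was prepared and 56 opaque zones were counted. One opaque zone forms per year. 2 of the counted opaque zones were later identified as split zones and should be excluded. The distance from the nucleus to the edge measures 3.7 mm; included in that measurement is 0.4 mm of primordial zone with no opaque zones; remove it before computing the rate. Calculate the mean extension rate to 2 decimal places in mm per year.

0.06 mm per year

True opaque zone count = 56 − 2 = 54.
The growth record spans 3.7 − 0.4 = 3.3 mm.
Mean rate = 3.3 mm / 54 years ≈ 0.06 mm per year.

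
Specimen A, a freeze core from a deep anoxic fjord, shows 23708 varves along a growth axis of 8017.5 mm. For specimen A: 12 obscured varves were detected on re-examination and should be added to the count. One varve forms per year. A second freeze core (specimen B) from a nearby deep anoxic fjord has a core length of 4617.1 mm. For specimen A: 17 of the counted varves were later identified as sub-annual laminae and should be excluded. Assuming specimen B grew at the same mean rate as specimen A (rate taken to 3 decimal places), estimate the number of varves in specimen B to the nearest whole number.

Specimen A: true varve count = 23708 − 17 + 12 = 23703.
A: Mean rate = 8017.5 mm / 23703 years ≈ 0.338 mm/year.
Specimen B: 4617.1 mm / 0.338 mm per year = 13660.06 years ≈ 13660 varves.

13660 varves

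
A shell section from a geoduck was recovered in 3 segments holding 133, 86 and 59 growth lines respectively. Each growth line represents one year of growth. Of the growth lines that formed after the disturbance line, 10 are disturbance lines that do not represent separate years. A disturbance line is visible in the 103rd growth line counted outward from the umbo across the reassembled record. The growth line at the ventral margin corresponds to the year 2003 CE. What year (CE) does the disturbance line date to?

Total growth lines = 133 + 86 + 59 = 278.
Between growth line 103 and the ventral margin there are 278 − 103 = 175 growth lines.
Excluding 10 false growth lines: 175 − 10 = 165.
The growth line at the ventral margin is 2003 CE, so the disturbance line dates to 2003 − 165 = 1838 CE.

1838 CE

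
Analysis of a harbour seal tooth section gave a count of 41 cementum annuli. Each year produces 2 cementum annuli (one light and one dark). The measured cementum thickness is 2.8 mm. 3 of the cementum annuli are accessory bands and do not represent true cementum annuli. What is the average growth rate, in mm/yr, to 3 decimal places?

0.147 mm/yr

After corrections the count is 41 − 3 = 38 cementum annuli.
38 cementum annuli at 2 per year is 38 / 2 = 19 years.
2.8 mm over 19 years gives 2.8 / 19 ≈ 0.147 mm/yr.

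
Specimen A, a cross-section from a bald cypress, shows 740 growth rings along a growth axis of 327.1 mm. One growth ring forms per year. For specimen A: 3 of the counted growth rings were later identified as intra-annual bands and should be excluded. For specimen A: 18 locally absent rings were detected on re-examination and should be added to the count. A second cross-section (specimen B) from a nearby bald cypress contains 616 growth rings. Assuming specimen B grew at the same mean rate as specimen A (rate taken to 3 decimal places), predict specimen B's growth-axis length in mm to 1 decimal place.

266.7 mm

Specimen A: after corrections the count is 740 − 3 + 18 = 755 growth rings.
A: Extension rate ≈ 327.1 / 755 = 0.433 mm/year.
Length of B = 0.433 × 616 = 266.7 mm.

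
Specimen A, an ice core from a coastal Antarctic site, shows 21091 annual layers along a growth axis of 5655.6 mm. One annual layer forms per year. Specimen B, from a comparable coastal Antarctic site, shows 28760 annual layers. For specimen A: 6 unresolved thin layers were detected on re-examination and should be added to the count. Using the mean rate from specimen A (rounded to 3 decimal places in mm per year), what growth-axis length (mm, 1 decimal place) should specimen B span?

7707.7 mm

Specimen A: after corrections the count is 21091 + 6 = 21097 annual layers.
A: Mean rate = 5655.6 mm / 21097 years ≈ 0.268 mm/yr.
B's length ≈ 0.268 × 28760 = 7707.7 mm.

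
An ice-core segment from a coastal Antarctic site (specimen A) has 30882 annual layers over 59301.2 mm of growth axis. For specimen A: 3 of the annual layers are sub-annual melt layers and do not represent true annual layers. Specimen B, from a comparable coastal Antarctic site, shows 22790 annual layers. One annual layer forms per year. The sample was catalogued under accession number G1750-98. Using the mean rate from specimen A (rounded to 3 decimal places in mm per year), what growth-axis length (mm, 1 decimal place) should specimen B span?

Specimen A: true annual layer count = 30882 − 3 = 30879.
A: Extension rate ≈ 59301.2 / 30879 = 1.920 mm/yr.
For B, 1.920 mm/year × 22790 years = 43756.8 mm.

43756.8 mm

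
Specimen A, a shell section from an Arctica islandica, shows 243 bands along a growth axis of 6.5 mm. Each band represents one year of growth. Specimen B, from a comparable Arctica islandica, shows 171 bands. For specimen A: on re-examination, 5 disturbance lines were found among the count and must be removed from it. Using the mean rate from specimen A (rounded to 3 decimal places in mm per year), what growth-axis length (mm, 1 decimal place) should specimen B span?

Specimen A: true band count = 243 − 5 = 238.
A: Mean rate = 6.5 mm / 238 years ≈ 0.027 mm/year.
For B, 0.027 mm/year × 171 years = 4.6 mm.

4.6 mm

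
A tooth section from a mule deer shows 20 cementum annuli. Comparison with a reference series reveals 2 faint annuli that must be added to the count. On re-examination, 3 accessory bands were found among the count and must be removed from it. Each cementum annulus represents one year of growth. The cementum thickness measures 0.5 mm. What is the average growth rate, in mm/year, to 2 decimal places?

After corrections the count is 20 − 3 + 2 = 19 cementum annuli.
Mean rate = 0.5 mm / 19 years ≈ 0.03 mm/year.

0.03 mm/year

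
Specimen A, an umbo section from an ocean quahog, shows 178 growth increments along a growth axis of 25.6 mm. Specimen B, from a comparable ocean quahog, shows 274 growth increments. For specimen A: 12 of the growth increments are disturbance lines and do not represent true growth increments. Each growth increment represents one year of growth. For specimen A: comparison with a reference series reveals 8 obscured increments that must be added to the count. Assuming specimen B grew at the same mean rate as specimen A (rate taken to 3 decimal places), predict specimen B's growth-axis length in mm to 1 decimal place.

40.3 mm

Specimen A: true growth increment count = 178 − 12 + 8 = 174.
A: Extension rate ≈ 25.6 / 174 = 0.147 mm/year.
Length of B = 0.147 × 274 = 40.3 mm.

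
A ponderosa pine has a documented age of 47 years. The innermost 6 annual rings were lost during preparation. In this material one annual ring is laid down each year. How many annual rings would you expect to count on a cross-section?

41 annual rings

At one annual ring per year, 47 years correspond to 47 annual rings.
Subtracting the 6 annual rings not captured gives 47 − 6 = 41 annual rings in the record.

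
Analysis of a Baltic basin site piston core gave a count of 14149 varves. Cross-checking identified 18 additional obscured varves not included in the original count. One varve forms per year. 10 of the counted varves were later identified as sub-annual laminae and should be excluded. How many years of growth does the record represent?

14157 years

True varve count = 14149 − 10 + 18 = 14157.
At one varve per year, that is 14157 years.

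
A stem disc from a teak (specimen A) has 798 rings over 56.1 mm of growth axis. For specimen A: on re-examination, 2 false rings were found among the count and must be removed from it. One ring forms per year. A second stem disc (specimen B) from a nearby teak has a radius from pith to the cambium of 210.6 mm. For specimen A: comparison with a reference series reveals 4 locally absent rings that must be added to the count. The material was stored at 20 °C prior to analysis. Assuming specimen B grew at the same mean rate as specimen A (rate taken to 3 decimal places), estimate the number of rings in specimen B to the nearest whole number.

3009 rings

Specimen A: after corrections the count is 798 − 2 + 4 = 800 rings.
A: Mean rate = 56.1 mm / 800 years ≈ 0.070 mm/year.
For B, 210.6 / 0.070 = 3008.57 years ≈ 3009 rings.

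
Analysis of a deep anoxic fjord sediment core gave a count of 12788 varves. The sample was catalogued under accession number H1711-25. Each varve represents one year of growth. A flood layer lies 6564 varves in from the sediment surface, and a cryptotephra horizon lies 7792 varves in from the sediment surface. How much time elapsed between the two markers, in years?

7792 − 6564 = 1228 varves lie between the two events.
That is 1228 years at one varve per year.

1228 years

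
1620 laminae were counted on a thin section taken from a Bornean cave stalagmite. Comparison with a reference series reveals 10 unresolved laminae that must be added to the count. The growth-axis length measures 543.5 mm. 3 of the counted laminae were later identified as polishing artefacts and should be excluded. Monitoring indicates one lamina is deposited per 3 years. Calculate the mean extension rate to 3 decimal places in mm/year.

After corrections the count is 1620 − 3 + 10 = 1627 laminae.
Multiplying by 3 years per lamina: 1627 × 3 = 4881 years.
Extension rate ≈ 543.5 / 4881 = 0.111 mm/year.

0.111 mm/year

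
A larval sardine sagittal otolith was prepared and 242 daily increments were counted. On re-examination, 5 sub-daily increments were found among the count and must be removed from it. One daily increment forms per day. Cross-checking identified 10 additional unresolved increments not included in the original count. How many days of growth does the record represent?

247 days

Adjusted count: 242 − 5 + 10 = 247 daily increments.
One daily increment per day makes the duration 247 days.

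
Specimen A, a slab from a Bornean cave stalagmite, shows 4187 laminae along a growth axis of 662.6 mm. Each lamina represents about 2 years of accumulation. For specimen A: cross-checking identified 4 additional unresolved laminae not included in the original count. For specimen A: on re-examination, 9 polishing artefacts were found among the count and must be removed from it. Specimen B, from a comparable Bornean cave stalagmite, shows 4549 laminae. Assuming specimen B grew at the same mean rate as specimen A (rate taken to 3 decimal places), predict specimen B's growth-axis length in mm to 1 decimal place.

Specimen A: after corrections the count is 4187 − 9 + 4 = 4182 laminae.
Specimen A: at 2 years per lamina, 4182 × 2 = 8364 years.
A: Mean rate = 662.6 mm / 8364 years ≈ 0.079 mm per year.
Specimen B: multiplying by 2 years per lamina: 4549 × 2 = 9098 years. B's length ≈ 0.079 × 9098 = 718.7 mm.

718.7 mm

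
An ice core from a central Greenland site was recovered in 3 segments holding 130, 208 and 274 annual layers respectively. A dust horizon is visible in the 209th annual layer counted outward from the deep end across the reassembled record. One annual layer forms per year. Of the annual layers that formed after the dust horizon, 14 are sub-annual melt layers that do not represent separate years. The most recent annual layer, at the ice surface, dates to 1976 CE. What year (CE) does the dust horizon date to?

Total annual layers = 130 + 208 + 274 = 612.
Between annual layer 209 and the ice surface there are 612 − 209 = 403 annual layers.
403 − 14 false = 389 true annual layers after the dust horizon.
1976 − 389 = 1587 CE.

1587 CE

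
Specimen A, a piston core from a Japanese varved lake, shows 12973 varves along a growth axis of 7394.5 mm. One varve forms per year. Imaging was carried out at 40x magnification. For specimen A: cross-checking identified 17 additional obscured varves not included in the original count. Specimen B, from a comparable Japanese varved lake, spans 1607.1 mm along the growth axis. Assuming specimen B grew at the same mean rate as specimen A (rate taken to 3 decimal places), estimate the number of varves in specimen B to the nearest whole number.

2824 varves

Specimen A: correcting the raw count gives 12973 + 17 = 12990 true varves.
A: Mean rate = 7394.5 mm / 12990 years ≈ 0.569 mm per year.
Specimen B: 1607.1 mm / 0.569 mm per year = 2824.43 years ≈ 2824 varves.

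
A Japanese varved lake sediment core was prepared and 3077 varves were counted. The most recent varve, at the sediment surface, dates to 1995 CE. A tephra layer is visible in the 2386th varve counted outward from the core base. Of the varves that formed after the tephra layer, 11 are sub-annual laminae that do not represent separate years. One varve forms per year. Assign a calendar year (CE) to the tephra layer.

1315 CE

3077 − 2386 = 691 varves lie beyond the tephra layer toward the sediment surface.
Excluding 11 false varves: 691 − 11 = 680.
The varve at the sediment surface is 1995 CE, so the tephra layer dates to 1995 − 680 = 1315 CE.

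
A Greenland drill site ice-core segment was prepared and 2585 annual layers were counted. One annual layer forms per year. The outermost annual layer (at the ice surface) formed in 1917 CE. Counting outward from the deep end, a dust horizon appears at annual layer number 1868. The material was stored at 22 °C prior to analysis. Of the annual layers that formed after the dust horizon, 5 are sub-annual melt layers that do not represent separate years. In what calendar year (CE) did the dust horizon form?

1205 CE

The dust horizon sits at annual layer 1868 from the deep end, so 2585 − 1868 = 717 annual layers formed after it.
Removing the 5 false annual layers leaves 717 − 5 = 712 true annual layers beyond the dust horizon.
1917 − 712 = 1205 CE.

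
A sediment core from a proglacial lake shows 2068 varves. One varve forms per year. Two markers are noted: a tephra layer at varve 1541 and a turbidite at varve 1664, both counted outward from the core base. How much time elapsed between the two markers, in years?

123 years

The two markers are separated by 1664 − 1541 = 123 varves.
One varve per year makes the interval 123 years.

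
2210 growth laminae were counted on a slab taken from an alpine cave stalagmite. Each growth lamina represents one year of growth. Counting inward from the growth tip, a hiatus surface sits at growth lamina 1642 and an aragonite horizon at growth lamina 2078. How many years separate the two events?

The two markers are separated by 2078 − 1642 = 436 growth laminae.
One growth lamina per year makes the interval 436 years.

436 years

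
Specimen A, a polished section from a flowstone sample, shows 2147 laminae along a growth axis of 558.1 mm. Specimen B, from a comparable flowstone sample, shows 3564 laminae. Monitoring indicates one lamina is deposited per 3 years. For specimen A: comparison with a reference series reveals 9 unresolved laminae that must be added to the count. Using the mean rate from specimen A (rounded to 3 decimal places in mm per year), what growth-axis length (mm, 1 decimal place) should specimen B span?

919.5 mm

Specimen A: after corrections the count is 2147 + 9 = 2156 laminae.
Specimen A: multiplying by 3 years per lamina: 2156 × 3 = 6468 years.
A: Extension rate ≈ 558.1 / 6468 = 0.086 mm/yr.
Specimen B: 3564 laminae at 3 years each span 3564 × 3 = 10692 years. B's length ≈ 0.086 × 10692 = 919.5 mm.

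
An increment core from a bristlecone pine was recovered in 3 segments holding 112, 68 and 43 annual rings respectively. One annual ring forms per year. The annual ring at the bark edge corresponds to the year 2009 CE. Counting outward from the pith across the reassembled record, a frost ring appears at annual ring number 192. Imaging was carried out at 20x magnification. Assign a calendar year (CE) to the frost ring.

1978 CE

Total annual rings = 112 + 68 + 43 = 223.
223 − 192 = 31 annual rings lie beyond the frost ring toward the bark edge.
The annual ring at the bark edge is 2009 CE, so the frost ring dates to 2009 − 31 = 1978 CE.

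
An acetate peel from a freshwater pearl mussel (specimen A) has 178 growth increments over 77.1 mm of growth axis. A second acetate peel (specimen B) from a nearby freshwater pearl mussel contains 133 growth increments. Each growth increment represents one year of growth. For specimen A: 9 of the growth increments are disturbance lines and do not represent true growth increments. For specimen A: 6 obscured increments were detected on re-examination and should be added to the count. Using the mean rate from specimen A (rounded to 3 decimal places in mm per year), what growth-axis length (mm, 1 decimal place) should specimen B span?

58.7 mm

Specimen A: correcting the raw count gives 178 − 9 + 6 = 175 true growth increments.
A: 77.1 mm over 175 years gives 77.1 / 175 ≈ 0.441 mm/year.
For B, 0.441 mm/year × 133 years = 58.7 mm.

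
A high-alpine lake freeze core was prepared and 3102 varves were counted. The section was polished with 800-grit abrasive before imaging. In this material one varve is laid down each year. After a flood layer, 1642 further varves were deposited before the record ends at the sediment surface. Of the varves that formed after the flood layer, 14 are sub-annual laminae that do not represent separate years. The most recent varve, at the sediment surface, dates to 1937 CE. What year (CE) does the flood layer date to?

309 CE

1642 varves post-date the flood layer.
Removing the 14 false varves leaves 1642 − 14 = 1628 true varves beyond the flood layer.
1937 − 1628 = 309 CE.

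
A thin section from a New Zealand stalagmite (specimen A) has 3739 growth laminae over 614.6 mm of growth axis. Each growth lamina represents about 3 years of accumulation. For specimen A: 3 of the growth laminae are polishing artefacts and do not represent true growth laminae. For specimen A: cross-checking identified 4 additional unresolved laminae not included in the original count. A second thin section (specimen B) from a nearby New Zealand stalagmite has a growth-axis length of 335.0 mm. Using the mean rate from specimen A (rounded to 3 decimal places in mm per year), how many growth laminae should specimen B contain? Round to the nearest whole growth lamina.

2030 growth laminae

Specimen A: true growth lamina count = 3739 − 3 + 4 = 3740.
Specimen A: multiplying by 3 years per growth lamina: 3740 × 3 = 11220 years.
A: 614.6 mm over 11220 years gives 614.6 / 11220 ≈ 0.055 mm/yr.
B spans 335.0 / 0.055 = 6090.91 years; at 3 years per growth lamina that is 6090.91 / 3 ≈ 2030 growth laminae.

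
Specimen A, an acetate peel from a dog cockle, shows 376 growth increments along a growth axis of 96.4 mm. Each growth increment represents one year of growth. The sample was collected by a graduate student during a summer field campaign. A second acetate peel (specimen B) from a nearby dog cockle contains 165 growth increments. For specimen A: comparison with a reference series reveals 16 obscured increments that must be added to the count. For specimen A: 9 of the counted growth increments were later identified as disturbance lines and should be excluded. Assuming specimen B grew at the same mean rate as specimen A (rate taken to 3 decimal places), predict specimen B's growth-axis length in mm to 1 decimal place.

41.6 mm

Specimen A: adjusted count: 376 − 9 + 16 = 383 growth increments.
A: Mean rate = 96.4 mm / 383 years ≈ 0.252 mm/year.
For B, 0.252 mm/year × 165 years = 41.6 mm.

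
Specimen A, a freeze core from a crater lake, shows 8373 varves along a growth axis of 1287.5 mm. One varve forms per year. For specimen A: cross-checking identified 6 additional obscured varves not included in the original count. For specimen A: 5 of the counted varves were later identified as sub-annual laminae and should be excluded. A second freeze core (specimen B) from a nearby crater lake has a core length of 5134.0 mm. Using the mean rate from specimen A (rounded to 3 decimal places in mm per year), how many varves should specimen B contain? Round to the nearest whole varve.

Specimen A: adjusted count: 8373 − 5 + 6 = 8374 varves.
A: Extension rate ≈ 1287.5 / 8374 = 0.154 mm/yr.
For B, 5134.0 / 0.154 = 33337.66 years ≈ 33338 varves.

33338 varves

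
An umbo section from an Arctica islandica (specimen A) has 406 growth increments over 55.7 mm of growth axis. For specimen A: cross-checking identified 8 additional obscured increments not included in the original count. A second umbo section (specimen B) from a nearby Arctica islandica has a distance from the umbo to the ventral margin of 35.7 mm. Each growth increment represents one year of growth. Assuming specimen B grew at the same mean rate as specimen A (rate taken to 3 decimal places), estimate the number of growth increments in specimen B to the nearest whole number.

264 growth increments

Specimen A: adjusted count: 406 + 8 = 414 growth increments.
A: 55.7 mm over 414 years gives 55.7 / 414 ≈ 0.135 mm/yr.
For B, 35.7 / 0.135 = 264.44 years ≈ 264 growth increments.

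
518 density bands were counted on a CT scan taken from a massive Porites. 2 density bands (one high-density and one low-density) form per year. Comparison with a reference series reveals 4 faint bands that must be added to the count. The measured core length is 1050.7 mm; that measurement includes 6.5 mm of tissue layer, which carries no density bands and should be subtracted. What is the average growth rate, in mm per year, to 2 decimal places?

Adjusted count: 518 + 4 = 522 density bands.
522 density bands at 2 per year is 522 / 2 = 261 years.
Removing the 6.5 mm offcut leaves 1050.7 − 6.5 = 1044.2 mm.
1044.2 mm over 261 years gives 1044.2 / 261 ≈ 4.00 mm per year.

4.00 mm per year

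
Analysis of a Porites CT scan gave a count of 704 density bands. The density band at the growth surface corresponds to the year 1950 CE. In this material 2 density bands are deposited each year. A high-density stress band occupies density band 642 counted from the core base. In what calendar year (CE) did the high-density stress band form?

704 − 642 = 62 density bands lie beyond the high-density stress band toward the growth surface.
Dividing by 2 density bands per year: 62 / 2 = 31 years.
1950 − 31 = 1919 CE.

1919 CE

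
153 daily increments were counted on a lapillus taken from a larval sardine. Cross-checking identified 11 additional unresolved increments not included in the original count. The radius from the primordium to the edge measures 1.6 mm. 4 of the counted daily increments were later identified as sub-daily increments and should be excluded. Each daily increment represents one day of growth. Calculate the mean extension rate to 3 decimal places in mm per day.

0.010 mm per day

True daily increment count = 153 − 4 + 11 = 160.
1.6 mm over 160 days gives 1.6 / 160 ≈ 0.010 mm per day.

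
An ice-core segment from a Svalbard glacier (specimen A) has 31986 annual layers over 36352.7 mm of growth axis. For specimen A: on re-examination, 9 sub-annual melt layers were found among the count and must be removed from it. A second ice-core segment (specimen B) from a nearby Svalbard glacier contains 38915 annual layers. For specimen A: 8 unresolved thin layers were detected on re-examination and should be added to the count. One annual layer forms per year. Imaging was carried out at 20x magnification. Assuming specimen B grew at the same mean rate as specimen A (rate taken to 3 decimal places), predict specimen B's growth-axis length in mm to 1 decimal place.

Specimen A: after corrections the count is 31986 − 9 + 8 = 31985 annual layers.
A: Extension rate ≈ 36352.7 / 31985 = 1.137 mm per year.
B's length ≈ 1.137 × 38915 = 44246.4 mm.

44246.4 mm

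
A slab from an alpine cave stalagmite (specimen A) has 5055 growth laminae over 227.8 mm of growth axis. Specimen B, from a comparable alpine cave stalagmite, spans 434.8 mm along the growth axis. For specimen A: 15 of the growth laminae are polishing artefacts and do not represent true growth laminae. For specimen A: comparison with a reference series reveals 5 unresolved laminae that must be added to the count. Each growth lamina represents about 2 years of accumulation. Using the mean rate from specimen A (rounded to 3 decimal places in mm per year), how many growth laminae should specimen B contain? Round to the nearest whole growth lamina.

9452 growth laminae

Specimen A: after corrections the count is 5055 − 15 + 5 = 5045 growth laminae.
Specimen A: 5045 growth laminae at 2 years each span 5045 × 2 = 10090 years.
A: 227.8 mm over 10090 years gives 227.8 / 10090 ≈ 0.023 mm/yr.
For B, 434.8 / 0.023 = 18904.35 years; at 2 years per growth lamina that is 18904.35 / 2 ≈ 9452 growth laminae.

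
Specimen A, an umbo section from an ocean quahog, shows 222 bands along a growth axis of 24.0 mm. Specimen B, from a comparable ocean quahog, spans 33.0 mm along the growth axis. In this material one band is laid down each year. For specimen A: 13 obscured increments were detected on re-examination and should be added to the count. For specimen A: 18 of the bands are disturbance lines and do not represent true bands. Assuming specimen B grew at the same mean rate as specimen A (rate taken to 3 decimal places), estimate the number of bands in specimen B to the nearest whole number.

Specimen A: after corrections the count is 222 − 18 + 13 = 217 bands.
A: Extension rate ≈ 24.0 / 217 = 0.111 mm/year.
Specimen B: 33.0 mm / 0.111 mm per year = 297.30 years ≈ 297 bands.

297 bands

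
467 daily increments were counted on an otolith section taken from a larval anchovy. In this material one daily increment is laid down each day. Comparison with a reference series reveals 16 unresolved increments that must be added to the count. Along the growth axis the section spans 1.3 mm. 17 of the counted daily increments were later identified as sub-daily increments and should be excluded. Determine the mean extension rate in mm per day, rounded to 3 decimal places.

After corrections the count is 467 − 17 + 16 = 466 daily increments.
1.3 mm over 466 days gives 1.3 / 466 ≈ 0.003 mm per day.

0.003 mm per day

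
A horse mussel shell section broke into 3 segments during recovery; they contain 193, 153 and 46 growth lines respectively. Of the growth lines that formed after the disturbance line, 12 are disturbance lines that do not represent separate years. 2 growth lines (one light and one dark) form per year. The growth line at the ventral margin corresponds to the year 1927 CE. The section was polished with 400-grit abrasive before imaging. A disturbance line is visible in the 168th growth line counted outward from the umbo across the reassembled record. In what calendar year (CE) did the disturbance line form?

Total growth lines = 193 + 153 + 46 = 392.
392 − 168 = 224 growth lines lie beyond the disturbance line toward the ventral margin.
Removing the 12 false growth lines leaves 224 − 12 = 212 true growth lines beyond the disturbance line.
With 2 growth lines per year, 212 / 2 = 106 years.
The growth line at the ventral margin is 1927 CE, so the disturbance line dates to 1927 − 106 = 1821 CE.

1821 CE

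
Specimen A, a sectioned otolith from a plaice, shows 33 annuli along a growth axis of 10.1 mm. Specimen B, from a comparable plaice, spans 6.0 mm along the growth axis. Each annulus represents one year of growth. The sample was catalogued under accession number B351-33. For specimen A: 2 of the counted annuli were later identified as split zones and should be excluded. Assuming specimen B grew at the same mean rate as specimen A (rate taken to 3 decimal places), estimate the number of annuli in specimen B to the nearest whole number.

Specimen A: true annulus count = 33 − 2 = 31.
A: Mean rate = 10.1 mm / 31 years ≈ 0.326 mm/yr.
For B, 6.0 / 0.326 = 18.40 years ≈ 18 annuli.

18 annuli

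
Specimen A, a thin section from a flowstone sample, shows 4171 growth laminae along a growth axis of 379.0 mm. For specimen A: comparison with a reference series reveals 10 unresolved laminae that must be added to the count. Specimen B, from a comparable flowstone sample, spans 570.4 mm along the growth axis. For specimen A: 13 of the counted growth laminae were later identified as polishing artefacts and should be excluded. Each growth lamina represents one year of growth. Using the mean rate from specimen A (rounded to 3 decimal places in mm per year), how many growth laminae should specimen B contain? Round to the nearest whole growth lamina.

6268 growth laminae

Specimen A: after corrections the count is 4171 − 13 + 10 = 4168 growth laminae.
A: Mean rate = 379.0 mm / 4168 years ≈ 0.091 mm/yr.
For B, 570.4 / 0.091 = 6268.13 years ≈ 6268 growth laminae.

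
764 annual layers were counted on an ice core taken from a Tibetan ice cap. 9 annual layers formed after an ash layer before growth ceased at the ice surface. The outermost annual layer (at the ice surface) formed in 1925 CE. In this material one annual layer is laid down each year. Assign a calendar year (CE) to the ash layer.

There are 9 annual layers younger than the ash layer.
Counting back 9 years from 1925 CE places the ash layer in 1925 − 9 = 1916 CE.

1916 CE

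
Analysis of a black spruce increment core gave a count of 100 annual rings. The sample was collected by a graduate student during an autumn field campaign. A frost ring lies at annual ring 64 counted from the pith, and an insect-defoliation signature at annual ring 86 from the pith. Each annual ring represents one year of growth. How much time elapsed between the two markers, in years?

22 years

Separation: 86 − 64 = 22 annual rings.
That is 22 years at one annual ring per year.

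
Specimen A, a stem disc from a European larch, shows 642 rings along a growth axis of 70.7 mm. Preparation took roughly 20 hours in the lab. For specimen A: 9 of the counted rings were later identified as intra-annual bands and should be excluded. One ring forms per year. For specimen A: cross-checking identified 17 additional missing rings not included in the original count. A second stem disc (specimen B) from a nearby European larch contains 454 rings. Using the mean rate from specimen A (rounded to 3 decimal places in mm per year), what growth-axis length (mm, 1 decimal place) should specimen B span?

49.5 mm

Specimen A: after corrections the count is 642 − 9 + 17 = 650 rings.
A: 70.7 mm over 650 years gives 70.7 / 650 ≈ 0.109 mm per year.
For B, 0.109 mm/year × 454 years = 49.5 mm.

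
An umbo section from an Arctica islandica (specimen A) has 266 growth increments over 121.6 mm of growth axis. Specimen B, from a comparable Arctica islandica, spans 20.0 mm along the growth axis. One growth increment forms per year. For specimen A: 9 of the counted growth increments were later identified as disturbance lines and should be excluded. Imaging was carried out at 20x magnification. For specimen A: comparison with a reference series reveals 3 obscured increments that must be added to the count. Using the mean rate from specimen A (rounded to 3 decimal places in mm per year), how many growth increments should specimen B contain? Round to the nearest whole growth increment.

Specimen A: after corrections the count is 266 − 9 + 3 = 260 growth increments.
A: Mean rate = 121.6 mm / 260 years ≈ 0.468 mm/yr.
B spans 20.0 / 0.468 = 42.74 years ≈ 43 growth increments.

43 growth increments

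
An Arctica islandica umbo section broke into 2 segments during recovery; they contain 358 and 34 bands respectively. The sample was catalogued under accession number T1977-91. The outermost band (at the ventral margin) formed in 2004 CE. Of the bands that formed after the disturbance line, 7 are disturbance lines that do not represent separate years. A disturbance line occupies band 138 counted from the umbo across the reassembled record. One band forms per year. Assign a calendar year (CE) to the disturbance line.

1757 CE

Total bands = 358 + 34 = 392.
392 − 138 = 254 bands lie beyond the disturbance line toward the ventral margin.
Removing the 7 false bands leaves 254 − 7 = 247 true bands beyond the disturbance line.
2004 − 247 = 1757 CE.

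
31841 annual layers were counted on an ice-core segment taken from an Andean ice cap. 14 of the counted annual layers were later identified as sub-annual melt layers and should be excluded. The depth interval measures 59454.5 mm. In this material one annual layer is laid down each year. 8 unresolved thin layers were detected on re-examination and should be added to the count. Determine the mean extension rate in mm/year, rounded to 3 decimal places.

1.868 mm/year

True annual layer count = 31841 − 14 + 8 = 31835.
Extension rate ≈ 59454.5 / 31835 = 1.868 mm/year.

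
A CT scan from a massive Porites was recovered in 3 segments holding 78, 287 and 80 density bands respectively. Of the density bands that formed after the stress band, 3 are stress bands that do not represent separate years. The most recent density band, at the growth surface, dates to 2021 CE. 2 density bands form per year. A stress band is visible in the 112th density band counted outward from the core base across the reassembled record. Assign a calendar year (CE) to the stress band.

1856 CE

Total density bands = 78 + 287 + 80 = 445.
The stress band sits at density band 112 from the core base, so 445 − 112 = 333 density bands formed after it.
Removing the 3 false density bands leaves 333 − 3 = 330 true density bands beyond the stress band.
Dividing by 2 density bands per year: 330 / 2 = 165 years.
The density band at the growth surface is 2021 CE, so the stress band dates to 2021 − 165 = 1856 CE.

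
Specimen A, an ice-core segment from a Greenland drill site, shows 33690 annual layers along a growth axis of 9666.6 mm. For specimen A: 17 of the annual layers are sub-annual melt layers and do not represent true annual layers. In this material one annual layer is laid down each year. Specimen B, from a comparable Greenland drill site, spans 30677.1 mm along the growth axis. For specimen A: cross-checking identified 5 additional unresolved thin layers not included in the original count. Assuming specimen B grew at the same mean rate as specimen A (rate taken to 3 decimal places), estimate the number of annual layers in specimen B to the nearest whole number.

Specimen A: true annual layer count = 33690 − 17 + 5 = 33678.
A: 9666.6 mm over 33678 years gives 9666.6 / 33678 ≈ 0.287 mm/year.
For B, 30677.1 / 0.287 = 106888.85 years ≈ 106889 annual layers.

106889 annual layers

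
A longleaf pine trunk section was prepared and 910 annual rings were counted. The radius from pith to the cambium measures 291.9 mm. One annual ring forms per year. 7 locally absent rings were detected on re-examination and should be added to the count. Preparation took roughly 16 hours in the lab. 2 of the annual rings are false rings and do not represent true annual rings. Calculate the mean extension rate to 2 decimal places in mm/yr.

True annual ring count = 910 − 2 + 7 = 915.
Extension rate ≈ 291.9 / 915 = 0.32 mm/yr.

0.32 mm/yr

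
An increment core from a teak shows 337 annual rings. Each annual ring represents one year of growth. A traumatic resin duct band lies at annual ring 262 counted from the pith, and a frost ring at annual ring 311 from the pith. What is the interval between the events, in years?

49 yr

311 − 262 = 49 annual rings lie between the two events.
That is 49 years at one annual ring per year.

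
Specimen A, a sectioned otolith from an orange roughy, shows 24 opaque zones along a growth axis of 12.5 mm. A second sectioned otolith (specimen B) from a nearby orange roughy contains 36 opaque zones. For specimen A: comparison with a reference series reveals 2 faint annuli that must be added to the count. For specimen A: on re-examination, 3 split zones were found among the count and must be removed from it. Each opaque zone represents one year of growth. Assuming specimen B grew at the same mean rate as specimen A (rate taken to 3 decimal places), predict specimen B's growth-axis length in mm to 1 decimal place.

Specimen A: adjusted count: 24 − 3 + 2 = 23 opaque zones.
A: Mean rate = 12.5 mm / 23 years ≈ 0.543 mm/year.
B's length ≈ 0.543 × 36 = 19.5 mm.

19.5 mm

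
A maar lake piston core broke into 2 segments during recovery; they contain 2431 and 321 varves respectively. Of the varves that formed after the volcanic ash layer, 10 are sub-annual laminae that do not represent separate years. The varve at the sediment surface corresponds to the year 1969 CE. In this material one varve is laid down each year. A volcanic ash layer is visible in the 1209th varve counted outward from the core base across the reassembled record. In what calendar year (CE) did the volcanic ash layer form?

Total varves = 2431 + 321 = 2752.
Between varve 1209 and the sediment surface there are 2752 − 1209 = 1543 varves.
Excluding 10 false varves: 1543 − 10 = 1533.
Counting back 1533 years from 1969 CE places the volcanic ash layer in 1969 − 1533 = 436 CE.

436 CE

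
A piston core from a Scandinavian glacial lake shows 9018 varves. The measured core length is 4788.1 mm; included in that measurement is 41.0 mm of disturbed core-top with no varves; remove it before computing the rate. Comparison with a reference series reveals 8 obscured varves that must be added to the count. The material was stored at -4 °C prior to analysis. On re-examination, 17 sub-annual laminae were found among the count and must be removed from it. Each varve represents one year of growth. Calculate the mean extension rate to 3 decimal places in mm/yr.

Adjusted count: 9018 − 17 + 8 = 9009 varves.
Net length = 4788.1 − 41.0 = 4747.1 mm.
Extension rate ≈ 4747.1 / 9009 = 0.527 mm/yr.

0.527 mm/yr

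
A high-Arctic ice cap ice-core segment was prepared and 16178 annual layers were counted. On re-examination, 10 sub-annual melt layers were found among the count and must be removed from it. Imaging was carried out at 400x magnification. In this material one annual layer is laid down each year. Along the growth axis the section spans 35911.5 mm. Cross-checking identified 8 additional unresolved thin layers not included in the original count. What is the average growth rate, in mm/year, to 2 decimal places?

Adjusted count: 16178 − 10 + 8 = 16176 annual layers.
35911.5 mm over 16176 years gives 35911.5 / 16176 ≈ 2.22 mm/year.

2.22 mm/year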